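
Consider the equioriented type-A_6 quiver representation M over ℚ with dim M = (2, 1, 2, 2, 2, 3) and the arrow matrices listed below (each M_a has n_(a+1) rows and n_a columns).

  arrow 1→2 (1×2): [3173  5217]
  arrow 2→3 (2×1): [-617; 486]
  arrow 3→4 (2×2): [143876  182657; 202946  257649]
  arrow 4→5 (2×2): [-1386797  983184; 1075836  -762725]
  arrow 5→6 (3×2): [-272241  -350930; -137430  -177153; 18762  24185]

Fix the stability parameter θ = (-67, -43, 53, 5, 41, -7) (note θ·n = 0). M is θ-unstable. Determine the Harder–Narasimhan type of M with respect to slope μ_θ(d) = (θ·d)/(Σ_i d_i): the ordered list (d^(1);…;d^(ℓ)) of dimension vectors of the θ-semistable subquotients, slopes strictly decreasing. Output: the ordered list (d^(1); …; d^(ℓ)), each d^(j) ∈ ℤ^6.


Interval decomposition of M: I[1,1], I[1,6], I[3,6], I[6,6].
HN type (ℓ=4): μ^(1)=23; μ^(2)=-7; μ^(3)=-43; μ^(4)=-67

((0, 0, 2, 2, 2, 2); (0, 0, 0, 0, 0, 1); (0, 1, 0, 0, 0, 0); (2, 0, 0, 0, 0, 0))


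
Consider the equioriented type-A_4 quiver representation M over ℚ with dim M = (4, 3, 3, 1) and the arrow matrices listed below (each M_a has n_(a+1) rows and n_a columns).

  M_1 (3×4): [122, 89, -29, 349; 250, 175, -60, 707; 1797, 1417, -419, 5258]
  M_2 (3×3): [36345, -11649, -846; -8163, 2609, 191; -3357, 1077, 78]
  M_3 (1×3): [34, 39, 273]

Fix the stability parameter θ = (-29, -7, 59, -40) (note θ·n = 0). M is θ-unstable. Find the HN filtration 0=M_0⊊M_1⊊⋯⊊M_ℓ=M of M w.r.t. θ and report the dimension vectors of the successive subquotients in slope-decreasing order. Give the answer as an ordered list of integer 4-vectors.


Via rank(M_{q-1}∘⋯∘M_p): M ≅ I[1,1], I[1,2], I[1,3], I[1,4], I[3,3].
μ_θ-semistable layers: μ^(1)=59; μ^(2)=19/2; μ^(3)=-7; μ^(4)=-29

((0, 0, 2, 0); (0, 0, 1, 1); (0, 3, 0, 0); (4, 0, 0, 0))


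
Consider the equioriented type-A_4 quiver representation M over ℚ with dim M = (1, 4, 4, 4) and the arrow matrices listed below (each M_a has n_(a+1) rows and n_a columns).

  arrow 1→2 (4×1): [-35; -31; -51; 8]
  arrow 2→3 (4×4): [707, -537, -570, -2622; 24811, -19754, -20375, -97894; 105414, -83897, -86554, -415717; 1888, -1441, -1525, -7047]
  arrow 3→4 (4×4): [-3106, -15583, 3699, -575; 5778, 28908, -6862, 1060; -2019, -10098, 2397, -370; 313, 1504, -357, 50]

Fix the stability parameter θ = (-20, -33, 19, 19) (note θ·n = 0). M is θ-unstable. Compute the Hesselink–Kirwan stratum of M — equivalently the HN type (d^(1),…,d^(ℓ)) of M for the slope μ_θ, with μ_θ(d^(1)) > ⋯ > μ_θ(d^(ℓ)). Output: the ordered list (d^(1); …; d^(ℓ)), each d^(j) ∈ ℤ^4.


Via rank(M_{q-1}∘⋯∘M_p): M ≅ I[1,4], I[2,3], I[2,4]^2, I[4,4].
μ_θ-semistable layers: μ^(1)=19; μ^(2)=-53/2; μ^(3)=-33

((0, 0, 4, 4); (1, 1, 0, 0); (0, 3, 0, 0))


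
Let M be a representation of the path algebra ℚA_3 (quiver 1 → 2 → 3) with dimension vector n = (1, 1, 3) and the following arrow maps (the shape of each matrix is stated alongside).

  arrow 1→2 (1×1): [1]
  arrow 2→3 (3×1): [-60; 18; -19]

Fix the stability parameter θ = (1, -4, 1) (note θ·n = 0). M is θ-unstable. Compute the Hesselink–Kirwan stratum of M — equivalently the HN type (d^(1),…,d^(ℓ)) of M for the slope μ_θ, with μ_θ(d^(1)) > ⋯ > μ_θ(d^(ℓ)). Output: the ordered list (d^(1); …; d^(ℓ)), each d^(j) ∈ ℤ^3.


Via rank(M_{q-1}∘⋯∘M_p): M ≅ I[1,3], I[3,3]^2.
μ_θ-semistable layers: μ^(1)=1; μ^(2)=-3/2

((0, 0, 3); (1, 1, 0))


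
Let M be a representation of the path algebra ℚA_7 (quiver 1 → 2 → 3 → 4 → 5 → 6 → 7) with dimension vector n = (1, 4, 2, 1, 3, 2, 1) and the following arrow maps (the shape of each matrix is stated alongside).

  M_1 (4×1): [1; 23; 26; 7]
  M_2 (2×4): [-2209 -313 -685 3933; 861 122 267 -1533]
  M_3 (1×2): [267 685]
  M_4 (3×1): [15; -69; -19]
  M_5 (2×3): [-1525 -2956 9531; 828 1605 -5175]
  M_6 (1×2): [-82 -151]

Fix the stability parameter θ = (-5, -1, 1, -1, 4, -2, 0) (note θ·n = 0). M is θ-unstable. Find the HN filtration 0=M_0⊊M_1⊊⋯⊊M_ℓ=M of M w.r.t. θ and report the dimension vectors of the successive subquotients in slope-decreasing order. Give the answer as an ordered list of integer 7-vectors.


Interval decomposition of M: I[1,5], I[2,2]^2, I[2,3], I[5,6], I[5,7].
HN type (ℓ=6): μ^(1)=4; μ^(2)=1; μ^(3)=2/3; μ^(4)=0; μ^(5)=-1; μ^(6)=-5

((0, 0, 0, 0, 1, 0, 0); (0, 0, 1, 0, 1, 1, 0); (0, 0, 0, 0, 1, 1, 1); (0, 0, 1, 1, 0, 0, 0); (0, 4, 0, 0, 0, 0, 0); (1, 0, 0, 0, 0, 0, 0))


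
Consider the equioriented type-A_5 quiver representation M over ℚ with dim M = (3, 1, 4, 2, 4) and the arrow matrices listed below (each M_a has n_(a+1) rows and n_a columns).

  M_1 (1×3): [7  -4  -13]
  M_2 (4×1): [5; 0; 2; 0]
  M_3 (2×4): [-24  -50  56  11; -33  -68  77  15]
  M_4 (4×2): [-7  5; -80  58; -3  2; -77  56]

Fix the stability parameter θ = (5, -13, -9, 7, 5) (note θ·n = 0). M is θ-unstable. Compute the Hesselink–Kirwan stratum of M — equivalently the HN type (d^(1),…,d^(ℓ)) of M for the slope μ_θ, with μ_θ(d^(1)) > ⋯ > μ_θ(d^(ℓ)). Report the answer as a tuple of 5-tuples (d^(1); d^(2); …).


Via rank(M_{q-1}∘⋯∘M_p): M ≅ I[1,1]^2, I[1,5], I[3,3]^2, I[3,5], I[5,5]^2.
μ_θ-semistable layers: μ^(1)=6; μ^(2)=5; μ^(3)=-17/3; μ^(4)=-9

((0, 0, 0, 2, 2); (2, 0, 0, 0, 2); (1, 1, 1, 0, 0); (0, 0, 3, 0, 0))


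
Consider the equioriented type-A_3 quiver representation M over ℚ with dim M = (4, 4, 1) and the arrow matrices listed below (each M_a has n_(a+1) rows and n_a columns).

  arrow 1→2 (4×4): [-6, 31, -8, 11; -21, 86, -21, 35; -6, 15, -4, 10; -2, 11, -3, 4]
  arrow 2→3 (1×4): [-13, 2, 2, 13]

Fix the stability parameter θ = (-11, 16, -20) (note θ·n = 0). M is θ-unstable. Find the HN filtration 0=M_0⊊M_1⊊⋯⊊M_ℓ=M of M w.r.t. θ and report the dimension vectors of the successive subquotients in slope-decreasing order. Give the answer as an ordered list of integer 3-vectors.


Via rank(M_{q-1}∘⋯∘M_p): M ≅ I[1,2]^3, I[1,3].
μ_θ-semistable layers: μ^(1)=16; μ^(2)=-2; μ^(3)=-11

((0, 3, 0); (0, 1, 1); (4, 0, 0))


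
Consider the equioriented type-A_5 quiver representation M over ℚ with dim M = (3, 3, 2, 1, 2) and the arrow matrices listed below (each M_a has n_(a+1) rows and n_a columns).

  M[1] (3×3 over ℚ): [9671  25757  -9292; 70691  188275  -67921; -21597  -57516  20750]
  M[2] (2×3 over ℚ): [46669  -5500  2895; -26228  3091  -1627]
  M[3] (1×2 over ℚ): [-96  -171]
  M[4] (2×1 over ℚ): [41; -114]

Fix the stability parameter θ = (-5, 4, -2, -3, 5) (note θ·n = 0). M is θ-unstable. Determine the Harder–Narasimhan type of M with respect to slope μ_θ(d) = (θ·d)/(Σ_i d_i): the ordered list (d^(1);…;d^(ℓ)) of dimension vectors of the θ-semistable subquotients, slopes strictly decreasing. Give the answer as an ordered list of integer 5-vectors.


Via rank(M_{q-1}∘⋯∘M_p): M ≅ I[1,2], I[1,3], I[1,5], I[5,5].
μ_θ-semistable layers: μ^(1)=5; μ^(2)=4; μ^(3)=1; μ^(4)=-1/3; μ^(5)=-5

((0, 0, 0, 0, 2); (0, 1, 0, 0, 0); (0, 1, 1, 0, 0); (0, 1, 1, 1, 0); (3, 0, 0, 0, 0))


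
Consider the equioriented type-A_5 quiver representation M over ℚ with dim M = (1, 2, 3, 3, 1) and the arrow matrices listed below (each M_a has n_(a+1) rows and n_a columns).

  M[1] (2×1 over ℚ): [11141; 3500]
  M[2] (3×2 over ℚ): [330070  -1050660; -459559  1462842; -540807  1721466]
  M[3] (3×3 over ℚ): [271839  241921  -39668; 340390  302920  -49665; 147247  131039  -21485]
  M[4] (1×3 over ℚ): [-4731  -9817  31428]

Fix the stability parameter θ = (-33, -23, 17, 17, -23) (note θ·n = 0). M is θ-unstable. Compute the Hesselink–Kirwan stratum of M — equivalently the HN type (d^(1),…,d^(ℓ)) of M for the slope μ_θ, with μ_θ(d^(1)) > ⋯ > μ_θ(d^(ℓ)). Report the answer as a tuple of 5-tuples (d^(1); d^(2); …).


Barcode: M ≅ I[1,4], I[2,2], I[3,3], I[3,5], I[4,4]. HN layers by μ_θ (4 steps, strictly decreasing):
  μ^(1)=17; μ^(2)=11/3; μ^(3)=-23; μ^(4)=-33

((0, 0, 2, 2, 0); (0, 0, 1, 1, 1); (0, 2, 0, 0, 0); (1, 0, 0, 0, 0))


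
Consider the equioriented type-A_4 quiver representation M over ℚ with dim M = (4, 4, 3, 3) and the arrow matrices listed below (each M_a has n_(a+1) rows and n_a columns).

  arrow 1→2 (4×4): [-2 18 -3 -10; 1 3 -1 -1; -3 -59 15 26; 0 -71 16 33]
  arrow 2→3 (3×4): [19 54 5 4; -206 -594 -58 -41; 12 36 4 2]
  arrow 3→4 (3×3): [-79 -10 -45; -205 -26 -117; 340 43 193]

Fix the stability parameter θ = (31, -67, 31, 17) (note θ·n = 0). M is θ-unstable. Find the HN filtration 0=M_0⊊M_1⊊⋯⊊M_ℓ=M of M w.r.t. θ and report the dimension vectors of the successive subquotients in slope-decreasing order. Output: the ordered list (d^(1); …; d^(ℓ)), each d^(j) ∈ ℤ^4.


Barcode: M ≅ I[1,2]^2, I[1,4]^2, I[3,4]. HN layers by μ_θ (2 steps, strictly decreasing):
  μ^(1)=24; μ^(2)=-18

((0, 0, 3, 3); (4, 4, 0, 0))


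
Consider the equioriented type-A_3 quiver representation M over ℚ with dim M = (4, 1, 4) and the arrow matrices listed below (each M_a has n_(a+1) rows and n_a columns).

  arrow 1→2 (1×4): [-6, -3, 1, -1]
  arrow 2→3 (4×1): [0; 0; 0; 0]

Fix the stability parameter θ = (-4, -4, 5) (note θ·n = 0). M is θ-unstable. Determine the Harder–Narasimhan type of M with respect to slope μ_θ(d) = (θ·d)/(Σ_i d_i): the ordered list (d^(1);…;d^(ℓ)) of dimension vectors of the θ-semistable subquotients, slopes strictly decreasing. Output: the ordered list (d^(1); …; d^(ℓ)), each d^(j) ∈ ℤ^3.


Interval decomposition of M: I[1,1]^3, I[1,2], I[3,3]^4.
HN type (ℓ=2): μ^(1)=5; μ^(2)=-4

((0, 0, 4); (4, 1, 0))


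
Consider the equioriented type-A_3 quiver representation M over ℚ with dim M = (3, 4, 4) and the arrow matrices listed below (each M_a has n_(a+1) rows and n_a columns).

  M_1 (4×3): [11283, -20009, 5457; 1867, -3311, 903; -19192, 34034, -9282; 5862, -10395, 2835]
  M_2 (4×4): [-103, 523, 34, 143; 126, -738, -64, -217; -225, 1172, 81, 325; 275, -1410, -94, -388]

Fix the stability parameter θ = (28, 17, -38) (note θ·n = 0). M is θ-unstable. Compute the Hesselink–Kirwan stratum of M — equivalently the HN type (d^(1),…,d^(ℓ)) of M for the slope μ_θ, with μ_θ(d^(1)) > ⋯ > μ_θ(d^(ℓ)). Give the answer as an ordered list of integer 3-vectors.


Via rank(M_{q-1}∘⋯∘M_p): M ≅ I[1,1], I[1,3]^2, I[2,3]^2.
μ_θ-semistable layers: μ^(1)=28; μ^(2)=7/3; μ^(3)=-21/2

((1, 0, 0); (2, 2, 2); (0, 2, 2))


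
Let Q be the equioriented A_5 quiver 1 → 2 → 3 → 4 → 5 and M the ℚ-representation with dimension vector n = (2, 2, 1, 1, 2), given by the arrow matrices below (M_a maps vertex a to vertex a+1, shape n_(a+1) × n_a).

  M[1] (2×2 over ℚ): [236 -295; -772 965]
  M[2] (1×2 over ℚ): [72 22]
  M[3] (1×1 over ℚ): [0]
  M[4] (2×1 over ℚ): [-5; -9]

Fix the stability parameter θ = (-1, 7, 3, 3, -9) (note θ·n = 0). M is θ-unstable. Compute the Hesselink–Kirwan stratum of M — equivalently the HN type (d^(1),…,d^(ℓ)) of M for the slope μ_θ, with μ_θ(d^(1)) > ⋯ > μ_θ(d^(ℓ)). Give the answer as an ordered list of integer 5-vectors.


Via rank(M_{q-1}∘⋯∘M_p): M ≅ I[1,1], I[1,3], I[2,2], I[4,5], I[5,5].
μ_θ-semistable layers: μ^(1)=7; μ^(2)=5; μ^(3)=-1; μ^(4)=-3; μ^(5)=-9

((0, 1, 0, 0, 0); (0, 1, 1, 0, 0); (2, 0, 0, 0, 0); (0, 0, 0, 1, 1); (0, 0, 0, 0, 1))


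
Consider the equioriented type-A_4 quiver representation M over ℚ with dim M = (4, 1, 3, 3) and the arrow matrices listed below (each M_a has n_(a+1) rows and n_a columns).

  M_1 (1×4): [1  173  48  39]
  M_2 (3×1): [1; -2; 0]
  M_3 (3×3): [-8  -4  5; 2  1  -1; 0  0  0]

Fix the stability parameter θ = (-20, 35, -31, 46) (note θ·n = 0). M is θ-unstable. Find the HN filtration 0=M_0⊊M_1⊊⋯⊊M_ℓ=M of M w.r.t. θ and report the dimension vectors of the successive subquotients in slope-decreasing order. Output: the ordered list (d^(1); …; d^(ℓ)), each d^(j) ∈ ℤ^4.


Interval decomposition of M: I[1,1]^3, I[1,3], I[3,4]^2, I[4,4].
HN type (ℓ=4): μ^(1)=46; μ^(2)=2; μ^(3)=-20; μ^(4)=-31

((0, 0, 0, 3); (0, 1, 1, 0); (4, 0, 0, 0); (0, 0, 2, 0))


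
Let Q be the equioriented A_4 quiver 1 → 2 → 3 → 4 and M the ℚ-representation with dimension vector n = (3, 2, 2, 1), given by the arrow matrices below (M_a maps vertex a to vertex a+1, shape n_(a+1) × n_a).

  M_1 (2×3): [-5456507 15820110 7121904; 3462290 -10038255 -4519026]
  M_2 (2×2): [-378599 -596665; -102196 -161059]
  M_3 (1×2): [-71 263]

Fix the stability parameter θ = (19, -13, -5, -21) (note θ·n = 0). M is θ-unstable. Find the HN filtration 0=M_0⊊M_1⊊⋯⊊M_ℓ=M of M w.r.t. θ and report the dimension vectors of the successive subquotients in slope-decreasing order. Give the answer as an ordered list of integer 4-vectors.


Via rank(M_{q-1}∘⋯∘M_p): M ≅ I[1,1], I[1,3], I[1,4].
μ_θ-semistable layers: μ^(1)=19; μ^(2)=1/3; μ^(3)=-5

((1, 0, 0, 0); (1, 1, 1, 0); (1, 1, 1, 1))


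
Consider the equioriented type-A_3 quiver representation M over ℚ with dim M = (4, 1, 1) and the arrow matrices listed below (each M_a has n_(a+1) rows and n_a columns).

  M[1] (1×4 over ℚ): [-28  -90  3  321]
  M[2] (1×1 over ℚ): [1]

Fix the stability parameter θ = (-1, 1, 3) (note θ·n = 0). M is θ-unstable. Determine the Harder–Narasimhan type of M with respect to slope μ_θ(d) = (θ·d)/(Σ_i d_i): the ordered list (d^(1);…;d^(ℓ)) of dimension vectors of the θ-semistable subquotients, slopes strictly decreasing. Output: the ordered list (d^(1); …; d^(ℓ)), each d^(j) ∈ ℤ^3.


Via rank(M_{q-1}∘⋯∘M_p): M ≅ I[1,1]^3, I[1,3].
μ_θ-semistable layers: μ^(1)=3; μ^(2)=1; μ^(3)=-1

((0, 0, 1); (0, 1, 0); (4, 0, 0))


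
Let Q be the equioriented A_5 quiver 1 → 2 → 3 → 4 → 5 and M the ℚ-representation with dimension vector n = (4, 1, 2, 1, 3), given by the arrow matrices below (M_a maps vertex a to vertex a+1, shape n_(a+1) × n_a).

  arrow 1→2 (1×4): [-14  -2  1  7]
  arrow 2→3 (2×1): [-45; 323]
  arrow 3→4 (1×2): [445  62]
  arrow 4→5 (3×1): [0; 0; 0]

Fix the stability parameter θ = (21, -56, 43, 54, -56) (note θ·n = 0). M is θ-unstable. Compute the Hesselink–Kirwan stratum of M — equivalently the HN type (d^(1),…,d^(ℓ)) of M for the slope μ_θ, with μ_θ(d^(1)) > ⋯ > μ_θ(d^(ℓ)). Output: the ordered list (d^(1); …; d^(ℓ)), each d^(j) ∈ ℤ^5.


Barcode: M ≅ I[1,1]^3, I[1,4], I[3,3], I[5,5]^3. HN layers by μ_θ (5 steps, strictly decreasing):
  μ^(1)=54; μ^(2)=43; μ^(3)=21; μ^(4)=-35/2; μ^(5)=-56

((0, 0, 0, 1, 0); (0, 0, 2, 0, 0); (3, 0, 0, 0, 0); (1, 1, 0, 0, 0); (0, 0, 0, 0, 3))


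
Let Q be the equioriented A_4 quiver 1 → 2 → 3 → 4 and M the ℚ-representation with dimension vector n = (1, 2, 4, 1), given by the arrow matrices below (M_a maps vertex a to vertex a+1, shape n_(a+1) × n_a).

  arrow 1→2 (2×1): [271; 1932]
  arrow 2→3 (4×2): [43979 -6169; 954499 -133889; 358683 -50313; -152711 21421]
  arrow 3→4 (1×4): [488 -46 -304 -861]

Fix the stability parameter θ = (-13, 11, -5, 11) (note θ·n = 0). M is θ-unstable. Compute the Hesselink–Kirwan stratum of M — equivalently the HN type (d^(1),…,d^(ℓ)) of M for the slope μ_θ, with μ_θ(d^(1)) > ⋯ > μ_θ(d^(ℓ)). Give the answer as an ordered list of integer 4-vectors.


Interval decomposition of M: I[1,4], I[2,2], I[3,3]^3.
HN type (ℓ=4): μ^(1)=11; μ^(2)=3; μ^(3)=-5; μ^(4)=-13

((0, 1, 0, 1); (0, 1, 1, 0); (0, 0, 3, 0); (1, 0, 0, 0))


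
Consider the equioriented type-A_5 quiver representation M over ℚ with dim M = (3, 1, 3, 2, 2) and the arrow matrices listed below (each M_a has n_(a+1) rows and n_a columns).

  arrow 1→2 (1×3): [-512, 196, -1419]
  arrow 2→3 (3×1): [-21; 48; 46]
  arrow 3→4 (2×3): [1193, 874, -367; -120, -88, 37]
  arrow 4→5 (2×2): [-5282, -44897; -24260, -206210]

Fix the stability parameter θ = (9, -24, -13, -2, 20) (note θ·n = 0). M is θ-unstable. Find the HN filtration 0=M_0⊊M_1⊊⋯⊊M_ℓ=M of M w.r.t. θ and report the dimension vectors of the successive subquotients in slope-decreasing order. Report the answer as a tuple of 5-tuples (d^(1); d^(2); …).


Interval decomposition of M: I[1,1]^2, I[1,4], I[3,3], I[3,5], I[5,5].
HN type (ℓ=5): μ^(1)=20; μ^(2)=9; μ^(3)=-2; μ^(4)=-28/3; μ^(5)=-13

((0, 0, 0, 0, 2); (2, 0, 0, 0, 0); (0, 0, 0, 2, 0); (1, 1, 1, 0, 0); (0, 0, 2, 0, 0))


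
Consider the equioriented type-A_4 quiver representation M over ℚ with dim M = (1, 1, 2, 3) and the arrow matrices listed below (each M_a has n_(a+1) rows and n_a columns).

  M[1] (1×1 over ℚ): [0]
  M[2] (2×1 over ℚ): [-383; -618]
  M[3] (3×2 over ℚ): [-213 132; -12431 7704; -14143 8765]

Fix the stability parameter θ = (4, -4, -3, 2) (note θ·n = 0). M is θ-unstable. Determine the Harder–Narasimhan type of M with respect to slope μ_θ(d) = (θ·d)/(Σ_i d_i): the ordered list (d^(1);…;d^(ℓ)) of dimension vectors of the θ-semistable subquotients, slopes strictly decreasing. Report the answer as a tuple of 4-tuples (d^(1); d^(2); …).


Via rank(M_{q-1}∘⋯∘M_p): M ≅ I[1,1], I[2,4], I[3,4], I[4,4].
μ_θ-semistable layers: μ^(1)=4; μ^(2)=2; μ^(3)=-3; μ^(4)=-4

((1, 0, 0, 0); (0, 0, 0, 3); (0, 0, 2, 0); (0, 1, 0, 0))


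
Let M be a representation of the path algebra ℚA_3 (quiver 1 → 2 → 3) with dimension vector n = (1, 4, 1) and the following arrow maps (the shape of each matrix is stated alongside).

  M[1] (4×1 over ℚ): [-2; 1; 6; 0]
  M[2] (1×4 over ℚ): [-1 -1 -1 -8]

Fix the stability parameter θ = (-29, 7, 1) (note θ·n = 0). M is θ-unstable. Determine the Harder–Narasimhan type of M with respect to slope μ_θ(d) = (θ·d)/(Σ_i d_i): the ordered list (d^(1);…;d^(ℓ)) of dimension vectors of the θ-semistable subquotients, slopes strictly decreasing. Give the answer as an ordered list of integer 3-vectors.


Interval decomposition of M: I[1,3], I[2,2]^3.
HN type (ℓ=3): μ^(1)=7; μ^(2)=4; μ^(3)=-29

((0, 3, 0); (0, 1, 1); (1, 0, 0))


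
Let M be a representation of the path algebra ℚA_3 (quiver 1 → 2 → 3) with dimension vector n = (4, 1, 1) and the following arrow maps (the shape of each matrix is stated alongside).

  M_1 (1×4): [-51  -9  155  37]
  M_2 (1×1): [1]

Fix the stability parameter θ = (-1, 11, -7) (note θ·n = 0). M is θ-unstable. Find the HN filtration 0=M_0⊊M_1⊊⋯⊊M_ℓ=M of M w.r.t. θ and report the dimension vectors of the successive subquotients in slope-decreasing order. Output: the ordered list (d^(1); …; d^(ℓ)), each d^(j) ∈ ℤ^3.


Via rank(M_{q-1}∘⋯∘M_p): M ≅ I[1,1]^3, I[1,3].
μ_θ-semistable layers: μ^(1)=2; μ^(2)=-1

((0, 1, 1); (4, 0, 0))


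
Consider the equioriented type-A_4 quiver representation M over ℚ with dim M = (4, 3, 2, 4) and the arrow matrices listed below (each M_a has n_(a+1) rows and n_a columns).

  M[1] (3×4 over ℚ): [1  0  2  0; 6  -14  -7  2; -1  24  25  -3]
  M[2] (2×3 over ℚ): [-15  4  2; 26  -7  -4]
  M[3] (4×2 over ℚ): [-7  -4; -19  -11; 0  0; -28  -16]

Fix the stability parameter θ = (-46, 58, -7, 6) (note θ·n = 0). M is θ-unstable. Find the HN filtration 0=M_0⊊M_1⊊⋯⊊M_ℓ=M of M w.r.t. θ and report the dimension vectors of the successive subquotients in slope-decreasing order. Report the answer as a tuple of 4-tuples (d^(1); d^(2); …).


Interval decomposition of M: I[1,1], I[1,2], I[1,4]^2, I[4,4]^2.
HN type (ℓ=4): μ^(1)=58; μ^(2)=19; μ^(3)=6; μ^(4)=-46

((0, 1, 0, 0); (0, 2, 2, 2); (0, 0, 0, 2); (4, 0, 0, 0))


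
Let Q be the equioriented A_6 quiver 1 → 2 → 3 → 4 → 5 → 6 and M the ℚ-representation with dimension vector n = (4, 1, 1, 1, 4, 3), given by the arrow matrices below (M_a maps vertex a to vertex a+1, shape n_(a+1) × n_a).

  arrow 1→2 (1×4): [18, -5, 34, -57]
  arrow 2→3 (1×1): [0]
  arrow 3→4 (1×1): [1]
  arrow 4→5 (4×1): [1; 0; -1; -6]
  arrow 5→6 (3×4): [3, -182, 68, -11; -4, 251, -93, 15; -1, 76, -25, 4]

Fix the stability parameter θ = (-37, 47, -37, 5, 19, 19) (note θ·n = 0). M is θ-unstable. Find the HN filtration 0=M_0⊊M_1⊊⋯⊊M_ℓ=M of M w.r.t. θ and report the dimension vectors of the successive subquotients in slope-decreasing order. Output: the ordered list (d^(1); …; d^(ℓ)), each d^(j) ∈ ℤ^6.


Via rank(M_{q-1}∘⋯∘M_p): M ≅ I[1,1]^3, I[1,2], I[3,6], I[5,5], I[5,6]^2.
μ_θ-semistable layers: μ^(1)=47; μ^(2)=19; μ^(3)=5; μ^(4)=-37

((0, 1, 0, 0, 0, 0); (0, 0, 0, 0, 4, 3); (0, 0, 0, 1, 0, 0); (4, 0, 1, 0, 0, 0))


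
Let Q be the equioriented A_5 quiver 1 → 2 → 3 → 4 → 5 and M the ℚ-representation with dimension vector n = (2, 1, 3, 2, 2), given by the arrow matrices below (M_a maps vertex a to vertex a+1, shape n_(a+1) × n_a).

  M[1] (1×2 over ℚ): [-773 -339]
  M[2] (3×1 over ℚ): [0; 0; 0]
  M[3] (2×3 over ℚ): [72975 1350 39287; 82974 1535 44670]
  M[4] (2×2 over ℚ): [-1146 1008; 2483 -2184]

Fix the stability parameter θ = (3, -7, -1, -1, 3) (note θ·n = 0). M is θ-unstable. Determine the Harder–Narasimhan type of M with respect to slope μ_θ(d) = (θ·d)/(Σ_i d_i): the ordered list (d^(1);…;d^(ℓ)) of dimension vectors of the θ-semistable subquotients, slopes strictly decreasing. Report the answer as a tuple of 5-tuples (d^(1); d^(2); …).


Barcode: M ≅ I[1,1], I[1,2], I[3,3], I[3,4], I[3,5], I[5,5]. HN layers by μ_θ (3 steps, strictly decreasing):
  μ^(1)=3; μ^(2)=-1; μ^(3)=-2

((1, 0, 0, 0, 2); (0, 0, 3, 2, 0); (1, 1, 0, 0, 0))


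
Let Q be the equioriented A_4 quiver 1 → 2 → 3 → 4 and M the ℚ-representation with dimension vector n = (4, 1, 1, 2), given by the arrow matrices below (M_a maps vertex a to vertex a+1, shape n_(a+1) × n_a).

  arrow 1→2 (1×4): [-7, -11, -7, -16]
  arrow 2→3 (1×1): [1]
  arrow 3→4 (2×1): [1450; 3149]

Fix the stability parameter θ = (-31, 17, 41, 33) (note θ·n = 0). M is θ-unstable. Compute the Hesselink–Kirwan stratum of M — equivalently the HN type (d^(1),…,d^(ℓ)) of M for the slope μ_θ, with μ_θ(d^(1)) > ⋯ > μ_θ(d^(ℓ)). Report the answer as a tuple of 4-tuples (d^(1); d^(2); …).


Barcode: M ≅ I[1,1]^3, I[1,4], I[4,4]. HN layers by μ_θ (4 steps, strictly decreasing):
  μ^(1)=37; μ^(2)=33; μ^(3)=17; μ^(4)=-31

((0, 0, 1, 1); (0, 0, 0, 1); (0, 1, 0, 0); (4, 0, 0, 0))


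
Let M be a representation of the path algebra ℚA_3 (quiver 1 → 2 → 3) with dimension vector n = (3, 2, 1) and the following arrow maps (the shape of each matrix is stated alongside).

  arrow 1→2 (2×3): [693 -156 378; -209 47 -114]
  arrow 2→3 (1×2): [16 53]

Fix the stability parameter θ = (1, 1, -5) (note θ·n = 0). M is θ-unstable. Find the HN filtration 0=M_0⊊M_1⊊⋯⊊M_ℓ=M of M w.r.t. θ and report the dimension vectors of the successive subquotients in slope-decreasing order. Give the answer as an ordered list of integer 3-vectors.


Interval decomposition of M: I[1,1], I[1,2], I[1,3].
HN type (ℓ=2): μ^(1)=1; μ^(2)=-1

((2, 1, 0); (1, 1, 1))


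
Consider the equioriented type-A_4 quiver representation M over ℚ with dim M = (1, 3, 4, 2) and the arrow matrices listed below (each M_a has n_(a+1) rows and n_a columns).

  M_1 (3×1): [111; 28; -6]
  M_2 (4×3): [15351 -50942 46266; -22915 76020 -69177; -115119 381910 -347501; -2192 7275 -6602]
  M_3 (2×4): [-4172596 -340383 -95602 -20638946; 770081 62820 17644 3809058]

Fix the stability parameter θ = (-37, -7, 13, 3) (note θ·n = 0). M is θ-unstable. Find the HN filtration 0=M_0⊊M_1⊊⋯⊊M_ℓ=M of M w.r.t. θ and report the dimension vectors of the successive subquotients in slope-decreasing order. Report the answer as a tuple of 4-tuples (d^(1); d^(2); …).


Barcode: M ≅ I[1,4], I[2,3], I[2,4], I[3,3]. HN layers by μ_θ (4 steps, strictly decreasing):
  μ^(1)=13; μ^(2)=8; μ^(3)=-7; μ^(4)=-37

((0, 0, 2, 0); (0, 0, 2, 2); (0, 3, 0, 0); (1, 0, 0, 0))


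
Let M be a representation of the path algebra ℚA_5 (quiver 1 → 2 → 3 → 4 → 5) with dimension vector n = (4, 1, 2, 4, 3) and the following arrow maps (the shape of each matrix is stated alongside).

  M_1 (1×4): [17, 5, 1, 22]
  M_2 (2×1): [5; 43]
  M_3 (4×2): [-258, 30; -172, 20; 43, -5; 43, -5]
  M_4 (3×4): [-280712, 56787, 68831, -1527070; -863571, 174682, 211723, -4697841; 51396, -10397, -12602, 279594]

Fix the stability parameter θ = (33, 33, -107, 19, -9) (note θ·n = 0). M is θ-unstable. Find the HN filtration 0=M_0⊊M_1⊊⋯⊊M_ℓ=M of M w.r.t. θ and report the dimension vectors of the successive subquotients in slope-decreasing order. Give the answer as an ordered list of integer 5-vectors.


Via rank(M_{q-1}∘⋯∘M_p): M ≅ I[1,1]^3, I[1,3], I[3,5], I[4,4], I[4,5]^2.
μ_θ-semistable layers: μ^(1)=33; μ^(2)=19; μ^(3)=5; μ^(4)=-41/3; μ^(5)=-107

((3, 0, 0, 0, 0); (0, 0, 0, 1, 0); (0, 0, 0, 3, 3); (1, 1, 1, 0, 0); (0, 0, 1, 0, 0))


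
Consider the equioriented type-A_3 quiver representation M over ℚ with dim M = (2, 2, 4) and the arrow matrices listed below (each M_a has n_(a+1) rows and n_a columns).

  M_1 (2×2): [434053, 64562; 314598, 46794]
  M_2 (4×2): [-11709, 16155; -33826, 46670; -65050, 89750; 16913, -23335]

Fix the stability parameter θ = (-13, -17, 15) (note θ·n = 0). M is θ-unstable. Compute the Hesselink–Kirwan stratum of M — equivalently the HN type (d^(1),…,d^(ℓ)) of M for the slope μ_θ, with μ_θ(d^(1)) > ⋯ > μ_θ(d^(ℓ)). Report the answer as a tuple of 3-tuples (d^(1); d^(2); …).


Via rank(M_{q-1}∘⋯∘M_p): M ≅ I[1,2], I[1,3], I[3,3]^3.
μ_θ-semistable layers: μ^(1)=15; μ^(2)=-15

((0, 0, 4); (2, 2, 0))


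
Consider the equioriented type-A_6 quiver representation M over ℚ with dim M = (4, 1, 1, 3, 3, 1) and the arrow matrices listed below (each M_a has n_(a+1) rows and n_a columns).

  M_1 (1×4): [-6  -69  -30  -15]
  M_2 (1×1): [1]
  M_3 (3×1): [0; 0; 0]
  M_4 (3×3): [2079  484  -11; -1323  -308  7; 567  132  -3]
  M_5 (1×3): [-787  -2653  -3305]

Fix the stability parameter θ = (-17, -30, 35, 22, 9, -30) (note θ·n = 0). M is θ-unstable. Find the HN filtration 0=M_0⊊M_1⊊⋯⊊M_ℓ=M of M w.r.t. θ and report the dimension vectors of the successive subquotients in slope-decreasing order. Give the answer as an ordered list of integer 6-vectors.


Interval decomposition of M: I[1,1]^3, I[1,3], I[4,4]^2, I[4,6], I[5,5]^2.
HN type (ℓ=6): μ^(1)=35; μ^(2)=22; μ^(3)=9; μ^(4)=1/3; μ^(5)=-17; μ^(6)=-47/2

((0, 0, 1, 0, 0, 0); (0, 0, 0, 2, 0, 0); (0, 0, 0, 0, 2, 0); (0, 0, 0, 1, 1, 1); (3, 0, 0, 0, 0, 0); (1, 1, 0, 0, 0, 0))


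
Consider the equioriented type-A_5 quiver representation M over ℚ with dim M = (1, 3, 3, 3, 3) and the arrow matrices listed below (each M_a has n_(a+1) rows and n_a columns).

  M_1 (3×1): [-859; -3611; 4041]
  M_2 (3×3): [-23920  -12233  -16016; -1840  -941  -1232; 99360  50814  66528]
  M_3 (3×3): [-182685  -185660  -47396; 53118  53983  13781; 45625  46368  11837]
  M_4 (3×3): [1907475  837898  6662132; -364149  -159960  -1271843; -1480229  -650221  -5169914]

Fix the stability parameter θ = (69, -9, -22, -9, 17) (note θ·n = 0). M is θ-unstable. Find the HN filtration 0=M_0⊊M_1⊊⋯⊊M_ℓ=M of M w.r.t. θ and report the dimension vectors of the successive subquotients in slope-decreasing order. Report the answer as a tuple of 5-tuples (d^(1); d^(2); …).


Barcode: M ≅ I[1,5], I[2,2]^2, I[3,5]^2. HN layers by μ_θ (4 steps, strictly decreasing):
  μ^(1)=17; μ^(2)=29/4; μ^(3)=-9; μ^(4)=-22

((0, 0, 0, 0, 3); (1, 1, 1, 1, 0); (0, 2, 0, 2, 0); (0, 0, 2, 0, 0))


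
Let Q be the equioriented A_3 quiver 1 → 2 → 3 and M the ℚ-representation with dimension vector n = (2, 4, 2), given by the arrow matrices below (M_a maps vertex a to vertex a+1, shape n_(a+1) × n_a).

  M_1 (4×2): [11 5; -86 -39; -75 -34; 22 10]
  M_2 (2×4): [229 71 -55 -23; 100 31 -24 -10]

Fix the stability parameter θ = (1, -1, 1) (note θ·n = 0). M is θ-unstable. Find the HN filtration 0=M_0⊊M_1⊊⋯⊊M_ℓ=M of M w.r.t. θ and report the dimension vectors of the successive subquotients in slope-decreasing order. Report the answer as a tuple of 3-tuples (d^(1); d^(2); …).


Interval decomposition of M: I[1,2], I[1,3], I[2,2], I[2,3].
HN type (ℓ=3): μ^(1)=1; μ^(2)=0; μ^(3)=-1

((0, 0, 2); (2, 2, 0); (0, 2, 0))


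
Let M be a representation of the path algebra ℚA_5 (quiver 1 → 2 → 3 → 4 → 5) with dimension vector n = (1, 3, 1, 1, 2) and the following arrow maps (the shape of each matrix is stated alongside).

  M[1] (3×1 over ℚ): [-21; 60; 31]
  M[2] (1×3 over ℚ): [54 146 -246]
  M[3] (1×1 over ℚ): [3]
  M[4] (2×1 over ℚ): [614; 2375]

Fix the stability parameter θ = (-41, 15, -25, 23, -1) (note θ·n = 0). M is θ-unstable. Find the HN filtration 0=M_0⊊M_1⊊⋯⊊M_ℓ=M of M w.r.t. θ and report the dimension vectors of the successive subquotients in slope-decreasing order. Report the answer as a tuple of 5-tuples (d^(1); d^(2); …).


Barcode: M ≅ I[1,2], I[2,2], I[2,5], I[5,5]. HN layers by μ_θ (5 steps, strictly decreasing):
  μ^(1)=15; μ^(2)=11; μ^(3)=-1; μ^(4)=-5; μ^(5)=-41

((0, 2, 0, 0, 0); (0, 0, 0, 1, 1); (0, 0, 0, 0, 1); (0, 1, 1, 0, 0); (1, 0, 0, 0, 0))


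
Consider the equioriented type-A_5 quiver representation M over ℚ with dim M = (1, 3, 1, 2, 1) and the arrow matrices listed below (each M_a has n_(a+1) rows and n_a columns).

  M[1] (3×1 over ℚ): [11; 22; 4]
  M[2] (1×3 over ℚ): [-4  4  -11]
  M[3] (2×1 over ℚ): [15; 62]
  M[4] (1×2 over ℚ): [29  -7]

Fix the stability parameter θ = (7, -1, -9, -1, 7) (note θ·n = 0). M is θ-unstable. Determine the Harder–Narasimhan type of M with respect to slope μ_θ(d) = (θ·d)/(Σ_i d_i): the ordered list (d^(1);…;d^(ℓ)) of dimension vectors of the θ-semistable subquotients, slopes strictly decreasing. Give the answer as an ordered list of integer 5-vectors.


Barcode: M ≅ I[1,2], I[2,2], I[2,5], I[4,4]. HN layers by μ_θ (4 steps, strictly decreasing):
  μ^(1)=7; μ^(2)=3; μ^(3)=-1; μ^(4)=-5

((0, 0, 0, 0, 1); (1, 1, 0, 0, 0); (0, 1, 0, 2, 0); (0, 1, 1, 0, 0))


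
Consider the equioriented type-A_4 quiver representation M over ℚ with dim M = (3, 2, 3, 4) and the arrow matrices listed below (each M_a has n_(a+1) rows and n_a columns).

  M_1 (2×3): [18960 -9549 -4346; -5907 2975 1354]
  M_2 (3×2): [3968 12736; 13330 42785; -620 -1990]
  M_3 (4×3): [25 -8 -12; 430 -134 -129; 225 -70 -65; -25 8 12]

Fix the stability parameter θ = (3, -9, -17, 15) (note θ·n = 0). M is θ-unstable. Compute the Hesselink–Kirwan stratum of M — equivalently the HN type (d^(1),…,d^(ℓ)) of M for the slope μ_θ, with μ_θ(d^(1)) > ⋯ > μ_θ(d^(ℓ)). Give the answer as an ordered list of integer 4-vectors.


Interval decomposition of M: I[1,1], I[1,2], I[1,3], I[3,4]^2, I[4,4]^2.
HN type (ℓ=5): μ^(1)=15; μ^(2)=3; μ^(3)=-3; μ^(4)=-23/3; μ^(5)=-17

((0, 0, 0, 4); (1, 0, 0, 0); (1, 1, 0, 0); (1, 1, 1, 0); (0, 0, 2, 0))


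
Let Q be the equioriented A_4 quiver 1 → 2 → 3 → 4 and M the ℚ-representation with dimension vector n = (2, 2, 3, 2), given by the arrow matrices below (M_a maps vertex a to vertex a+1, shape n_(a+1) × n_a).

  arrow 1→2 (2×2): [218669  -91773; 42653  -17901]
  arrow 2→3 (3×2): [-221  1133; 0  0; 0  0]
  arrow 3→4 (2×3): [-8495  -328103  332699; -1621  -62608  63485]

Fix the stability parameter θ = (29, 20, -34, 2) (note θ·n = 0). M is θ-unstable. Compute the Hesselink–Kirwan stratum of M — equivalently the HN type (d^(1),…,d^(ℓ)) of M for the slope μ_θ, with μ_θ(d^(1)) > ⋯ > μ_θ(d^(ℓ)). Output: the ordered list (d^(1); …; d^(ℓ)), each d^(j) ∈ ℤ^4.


Via rank(M_{q-1}∘⋯∘M_p): M ≅ I[1,1], I[1,2], I[2,4], I[3,3], I[3,4].
μ_θ-semistable layers: μ^(1)=29; μ^(2)=49/2; μ^(3)=2; μ^(4)=-7; μ^(5)=-34

((1, 0, 0, 0); (1, 1, 0, 0); (0, 0, 0, 2); (0, 1, 1, 0); (0, 0, 2, 0))


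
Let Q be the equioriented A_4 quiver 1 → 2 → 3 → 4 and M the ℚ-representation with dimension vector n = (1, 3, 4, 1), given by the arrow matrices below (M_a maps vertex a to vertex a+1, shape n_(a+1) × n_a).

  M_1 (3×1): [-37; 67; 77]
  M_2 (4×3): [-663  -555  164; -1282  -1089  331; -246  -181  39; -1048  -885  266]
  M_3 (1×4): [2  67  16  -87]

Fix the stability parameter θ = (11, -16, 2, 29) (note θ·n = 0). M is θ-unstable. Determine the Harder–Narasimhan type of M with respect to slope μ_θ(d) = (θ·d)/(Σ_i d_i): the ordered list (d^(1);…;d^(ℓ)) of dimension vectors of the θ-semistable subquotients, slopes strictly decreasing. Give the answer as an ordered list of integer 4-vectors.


Via rank(M_{q-1}∘⋯∘M_p): M ≅ I[1,4], I[2,3]^2, I[3,3].
μ_θ-semistable layers: μ^(1)=29; μ^(2)=2; μ^(3)=-5/2; μ^(4)=-16

((0, 0, 0, 1); (0, 0, 4, 0); (1, 1, 0, 0); (0, 2, 0, 0))


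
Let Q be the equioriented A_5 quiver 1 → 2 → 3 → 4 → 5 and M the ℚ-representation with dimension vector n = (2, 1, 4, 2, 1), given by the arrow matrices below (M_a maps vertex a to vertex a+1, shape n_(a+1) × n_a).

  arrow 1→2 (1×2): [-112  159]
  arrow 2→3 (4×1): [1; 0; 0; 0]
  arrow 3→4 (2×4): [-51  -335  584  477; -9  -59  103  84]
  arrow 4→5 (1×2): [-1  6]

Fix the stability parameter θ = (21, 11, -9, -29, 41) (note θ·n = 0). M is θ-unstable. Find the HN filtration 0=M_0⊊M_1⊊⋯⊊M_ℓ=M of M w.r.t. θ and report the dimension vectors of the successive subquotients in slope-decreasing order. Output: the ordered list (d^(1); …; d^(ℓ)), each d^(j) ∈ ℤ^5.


Via rank(M_{q-1}∘⋯∘M_p): M ≅ I[1,1], I[1,5], I[3,3]^2, I[3,4].
μ_θ-semistable layers: μ^(1)=41; μ^(2)=21; μ^(3)=-3/2; μ^(4)=-9; μ^(5)=-19

((0, 0, 0, 0, 1); (1, 0, 0, 0, 0); (1, 1, 1, 1, 0); (0, 0, 2, 0, 0); (0, 0, 1, 1, 0))


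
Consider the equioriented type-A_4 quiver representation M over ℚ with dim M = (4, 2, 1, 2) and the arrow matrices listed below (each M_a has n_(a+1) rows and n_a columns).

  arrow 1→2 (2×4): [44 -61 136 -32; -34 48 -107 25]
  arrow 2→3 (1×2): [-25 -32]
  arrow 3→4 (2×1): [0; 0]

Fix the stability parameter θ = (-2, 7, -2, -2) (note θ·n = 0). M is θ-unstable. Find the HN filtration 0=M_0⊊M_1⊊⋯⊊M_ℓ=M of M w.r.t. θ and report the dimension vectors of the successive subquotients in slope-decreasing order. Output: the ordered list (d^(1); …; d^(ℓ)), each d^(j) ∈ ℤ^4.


Via rank(M_{q-1}∘⋯∘M_p): M ≅ I[1,1]^2, I[1,2], I[1,3], I[4,4]^2.
μ_θ-semistable layers: μ^(1)=7; μ^(2)=5/2; μ^(3)=-2

((0, 1, 0, 0); (0, 1, 1, 0); (4, 0, 0, 2))


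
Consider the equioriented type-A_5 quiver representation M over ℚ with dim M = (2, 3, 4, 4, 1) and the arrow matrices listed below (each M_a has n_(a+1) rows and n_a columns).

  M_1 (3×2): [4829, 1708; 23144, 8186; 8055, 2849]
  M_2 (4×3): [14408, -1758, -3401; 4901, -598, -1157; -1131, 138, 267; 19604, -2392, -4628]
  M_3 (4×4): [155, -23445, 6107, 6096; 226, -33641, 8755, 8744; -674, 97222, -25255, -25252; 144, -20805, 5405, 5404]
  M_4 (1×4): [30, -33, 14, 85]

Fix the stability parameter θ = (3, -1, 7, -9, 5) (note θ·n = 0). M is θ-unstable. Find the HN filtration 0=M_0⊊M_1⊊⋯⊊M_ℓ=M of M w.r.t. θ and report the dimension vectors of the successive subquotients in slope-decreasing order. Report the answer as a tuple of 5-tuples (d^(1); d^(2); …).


Interval decomposition of M: I[1,4], I[1,5], I[2,2], I[3,4]^2.
HN type (ℓ=3): μ^(1)=5; μ^(2)=0; μ^(3)=-1

((0, 0, 0, 0, 1); (2, 2, 2, 2, 0); (0, 1, 2, 2, 0))


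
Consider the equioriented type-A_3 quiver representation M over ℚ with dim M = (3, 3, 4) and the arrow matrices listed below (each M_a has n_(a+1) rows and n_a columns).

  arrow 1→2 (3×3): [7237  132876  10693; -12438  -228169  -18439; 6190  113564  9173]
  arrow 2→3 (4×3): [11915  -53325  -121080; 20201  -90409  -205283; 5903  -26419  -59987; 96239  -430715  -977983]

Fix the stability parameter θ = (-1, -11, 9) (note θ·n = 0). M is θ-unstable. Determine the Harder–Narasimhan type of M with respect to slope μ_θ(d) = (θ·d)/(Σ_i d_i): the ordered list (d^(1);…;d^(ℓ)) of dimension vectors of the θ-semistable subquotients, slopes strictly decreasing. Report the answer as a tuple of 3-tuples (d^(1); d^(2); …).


Barcode: M ≅ I[1,2], I[1,3]^2, I[3,3]^2. HN layers by μ_θ (2 steps, strictly decreasing):
  μ^(1)=9; μ^(2)=-6

((0, 0, 4); (3, 3, 0))


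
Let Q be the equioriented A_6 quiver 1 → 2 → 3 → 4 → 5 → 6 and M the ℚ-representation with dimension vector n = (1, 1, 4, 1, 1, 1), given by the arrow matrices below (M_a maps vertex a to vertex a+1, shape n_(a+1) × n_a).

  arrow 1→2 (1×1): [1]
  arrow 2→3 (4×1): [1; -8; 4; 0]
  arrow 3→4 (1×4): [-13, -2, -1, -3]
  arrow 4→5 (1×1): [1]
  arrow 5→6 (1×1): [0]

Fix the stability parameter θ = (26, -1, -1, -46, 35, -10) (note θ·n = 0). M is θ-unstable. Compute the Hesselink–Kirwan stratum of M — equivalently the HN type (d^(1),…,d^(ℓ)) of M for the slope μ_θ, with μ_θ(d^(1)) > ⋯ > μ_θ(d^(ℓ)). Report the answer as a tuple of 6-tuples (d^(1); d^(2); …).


Via rank(M_{q-1}∘⋯∘M_p): M ≅ I[1,5], I[3,3]^3, I[6,6].
μ_θ-semistable layers: μ^(1)=35; μ^(2)=-1; μ^(3)=-11/2; μ^(4)=-10

((0, 0, 0, 0, 1, 0); (0, 0, 3, 0, 0, 0); (1, 1, 1, 1, 0, 0); (0, 0, 0, 0, 0, 1))


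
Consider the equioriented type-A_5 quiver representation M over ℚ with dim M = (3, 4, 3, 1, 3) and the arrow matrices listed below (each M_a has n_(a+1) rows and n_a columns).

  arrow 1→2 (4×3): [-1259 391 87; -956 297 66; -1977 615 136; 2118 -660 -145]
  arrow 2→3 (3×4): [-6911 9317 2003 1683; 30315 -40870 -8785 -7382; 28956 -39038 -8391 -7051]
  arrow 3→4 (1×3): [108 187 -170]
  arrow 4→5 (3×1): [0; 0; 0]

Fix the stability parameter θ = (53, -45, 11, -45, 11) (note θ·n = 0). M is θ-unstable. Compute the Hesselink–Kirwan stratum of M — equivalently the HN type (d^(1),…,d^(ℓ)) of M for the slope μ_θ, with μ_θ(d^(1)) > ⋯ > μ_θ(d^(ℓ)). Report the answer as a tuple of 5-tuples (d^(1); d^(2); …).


Via rank(M_{q-1}∘⋯∘M_p): M ≅ I[1,3]^2, I[1,4], I[2,2], I[5,5]^3.
μ_θ-semistable layers: μ^(1)=11; μ^(2)=4; μ^(3)=-13/2; μ^(4)=-45

((0, 0, 2, 0, 3); (2, 2, 0, 0, 0); (1, 1, 1, 1, 0); (0, 1, 0, 0, 0))


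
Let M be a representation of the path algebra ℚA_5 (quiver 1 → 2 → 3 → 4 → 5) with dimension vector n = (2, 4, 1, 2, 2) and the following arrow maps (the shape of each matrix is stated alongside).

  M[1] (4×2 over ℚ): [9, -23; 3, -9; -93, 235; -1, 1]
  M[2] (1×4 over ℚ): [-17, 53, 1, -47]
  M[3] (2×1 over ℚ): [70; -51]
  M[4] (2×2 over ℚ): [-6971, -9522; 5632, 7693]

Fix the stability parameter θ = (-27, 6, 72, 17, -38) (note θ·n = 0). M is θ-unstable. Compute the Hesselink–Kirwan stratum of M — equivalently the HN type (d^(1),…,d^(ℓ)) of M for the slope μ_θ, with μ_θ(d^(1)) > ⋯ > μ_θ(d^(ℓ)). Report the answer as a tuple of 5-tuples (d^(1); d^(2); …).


Interval decomposition of M: I[1,2], I[1,5], I[2,2]^2, I[4,5].
HN type (ℓ=4): μ^(1)=17; μ^(2)=6; μ^(3)=-21/2; μ^(4)=-27

((0, 0, 1, 1, 1); (0, 4, 0, 0, 0); (0, 0, 0, 1, 1); (2, 0, 0, 0, 0))


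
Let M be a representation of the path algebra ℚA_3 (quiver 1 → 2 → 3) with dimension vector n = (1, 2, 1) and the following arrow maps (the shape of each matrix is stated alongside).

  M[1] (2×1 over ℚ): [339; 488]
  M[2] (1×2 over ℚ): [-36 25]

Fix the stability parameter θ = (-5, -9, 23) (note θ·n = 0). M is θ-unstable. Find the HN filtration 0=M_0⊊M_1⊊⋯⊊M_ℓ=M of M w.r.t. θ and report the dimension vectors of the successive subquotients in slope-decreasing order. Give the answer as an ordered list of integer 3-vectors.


Interval decomposition of M: I[1,3], I[2,2].
HN type (ℓ=3): μ^(1)=23; μ^(2)=-7; μ^(3)=-9

((0, 0, 1); (1, 1, 0); (0, 1, 0))


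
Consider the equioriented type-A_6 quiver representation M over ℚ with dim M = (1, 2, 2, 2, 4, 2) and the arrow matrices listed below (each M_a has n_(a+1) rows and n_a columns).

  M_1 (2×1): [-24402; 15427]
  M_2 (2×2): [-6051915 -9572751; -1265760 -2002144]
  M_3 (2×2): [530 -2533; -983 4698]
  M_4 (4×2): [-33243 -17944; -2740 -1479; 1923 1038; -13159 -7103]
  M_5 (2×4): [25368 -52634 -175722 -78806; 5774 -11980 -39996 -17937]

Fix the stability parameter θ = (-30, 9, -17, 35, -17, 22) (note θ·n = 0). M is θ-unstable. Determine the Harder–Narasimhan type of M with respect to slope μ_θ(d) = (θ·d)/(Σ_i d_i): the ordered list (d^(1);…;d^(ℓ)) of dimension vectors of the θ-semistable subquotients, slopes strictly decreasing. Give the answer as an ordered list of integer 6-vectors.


Via rank(M_{q-1}∘⋯∘M_p): M ≅ I[1,6], I[2,2], I[3,5], I[5,5], I[5,6].
μ_θ-semistable layers: μ^(1)=22; μ^(2)=9; μ^(3)=-4; μ^(4)=-17; μ^(5)=-30

((0, 0, 0, 0, 0, 2); (0, 1, 0, 2, 2, 0); (0, 1, 1, 0, 0, 0); (0, 0, 1, 0, 2, 0); (1, 0, 0, 0, 0, 0))
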